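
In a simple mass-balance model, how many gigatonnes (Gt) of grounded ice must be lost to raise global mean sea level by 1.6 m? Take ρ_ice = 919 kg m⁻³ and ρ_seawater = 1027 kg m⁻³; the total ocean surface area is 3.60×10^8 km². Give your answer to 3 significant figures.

Required water volume = Δh × A = 1.6 m × 3.60×10^14 m² = 5.760×10^14 m³.
ρ_w = 1027 kg m⁻³, so the mass of water = 5.760×10^14 m³ × 1027 kg m⁻³ = 5.916×10^17 kg = 5.92×10^5 Gt (and the same mass of ice, by conservation).

≈ 5.92×10^5 Gt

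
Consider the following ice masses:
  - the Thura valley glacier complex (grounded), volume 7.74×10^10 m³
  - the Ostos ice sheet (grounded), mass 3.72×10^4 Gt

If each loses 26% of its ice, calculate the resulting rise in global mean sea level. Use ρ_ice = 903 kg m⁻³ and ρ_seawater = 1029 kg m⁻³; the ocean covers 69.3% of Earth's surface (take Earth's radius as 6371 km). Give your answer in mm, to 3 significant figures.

≈ 26.6 mm

Thura: 0.26 × 7.74×10^10 m³ × (903/1029) = 1.766×10^10 m³ of water.
Ostos: 0.26 × 3.72×10^4 Gt = 9.672×10^15 kg; dividing by ρ_w = 1029 kg m⁻³ gives 9.399×10^12 m³ of water.
Total added water ≈ 9.417×10^12 m³ over 3.53×10^14 m² → Δh = 0.0266 m = 26.6 mm.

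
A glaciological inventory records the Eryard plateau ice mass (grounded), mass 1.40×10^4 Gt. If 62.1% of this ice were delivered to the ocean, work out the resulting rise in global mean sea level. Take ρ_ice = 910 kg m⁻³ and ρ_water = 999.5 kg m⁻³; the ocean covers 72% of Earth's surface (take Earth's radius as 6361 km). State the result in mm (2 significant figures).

≈ 24 mm

Eryard: 0.621 × 1.40×10^4 Gt = 8.694×10^15 kg; dividing by ρ_w = 999.5 kg m⁻³ gives 8.698×10^12 m³ of water.
Spread over 3.66×10^14 m² of ocean, Δh = 8.698×10^12 / 3.66×10^14 = 0.0238 m = 24 mm.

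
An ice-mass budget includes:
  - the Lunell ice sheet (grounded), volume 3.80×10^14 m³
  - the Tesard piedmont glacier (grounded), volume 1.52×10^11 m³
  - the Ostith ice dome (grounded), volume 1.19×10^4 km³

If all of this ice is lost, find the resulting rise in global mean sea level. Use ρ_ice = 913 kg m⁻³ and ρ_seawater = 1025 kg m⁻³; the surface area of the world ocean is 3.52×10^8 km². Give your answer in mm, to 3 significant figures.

Lunell: 3.80×10^14 m³ × (913/1025) = 3.385×10^14 m³ of water.
Tesard: 1.52×10^11 m³ × (913/1025) = 1.354×10^11 m³ of water.
Ostith: 1.19×10^4 km³ × (913/1025) = 1.060×10^4 km³ of water.
Total added water ≈ 3.492×10^14 m³ over 3.52×10^14 m² → Δh = 0.992 m = 992 mm.

≈ 992 mm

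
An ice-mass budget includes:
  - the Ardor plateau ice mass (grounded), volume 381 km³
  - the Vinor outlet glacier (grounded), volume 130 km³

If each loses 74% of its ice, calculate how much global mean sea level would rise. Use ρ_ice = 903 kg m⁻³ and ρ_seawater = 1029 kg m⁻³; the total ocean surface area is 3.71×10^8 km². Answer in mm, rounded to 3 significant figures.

≈ 0.894 mm

Ardor: 0.74 × 381 km³ × (903/1029) = 247.4 km³ of water.
Vinor: 0.74 × 130 km³ × (903/1029) = 84.42 km³ of water.
Total added water ≈ 3.318×10^11 m³ over 3.71×10^14 m² → Δh = 8.94×10^-4 m = 0.894 mm.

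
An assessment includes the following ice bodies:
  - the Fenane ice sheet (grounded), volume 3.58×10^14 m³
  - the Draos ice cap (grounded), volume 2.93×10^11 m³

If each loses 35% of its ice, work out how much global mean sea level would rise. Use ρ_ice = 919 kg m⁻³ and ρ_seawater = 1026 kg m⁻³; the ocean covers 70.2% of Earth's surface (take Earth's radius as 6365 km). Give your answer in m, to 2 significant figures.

≈ 0.31 m

Fenane: 0.35 × 3.58×10^14 m³ × (919/1026) = 1.122×10^14 m³ of water.
Draos: 0.35 × 2.93×10^11 m³ × (919/1026) = 9.186×10^10 m³ of water.
Total added water ≈ 1.123×10^14 m³ over 3.57×10^14 m² → Δh = 0.314 m.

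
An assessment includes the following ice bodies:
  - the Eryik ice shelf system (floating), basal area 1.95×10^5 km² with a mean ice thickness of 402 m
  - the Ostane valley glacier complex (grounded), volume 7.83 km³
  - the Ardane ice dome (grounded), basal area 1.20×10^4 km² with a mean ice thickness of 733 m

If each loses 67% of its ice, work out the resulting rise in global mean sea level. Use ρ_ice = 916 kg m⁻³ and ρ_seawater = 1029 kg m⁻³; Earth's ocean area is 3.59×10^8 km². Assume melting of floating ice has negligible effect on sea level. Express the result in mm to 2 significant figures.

The Eryik ice shelf system is floating and already displaces its own weight of water, so its melt adds essentially nothing to sea level.
Ostane: 0.67 × 7.83 km³ × (916/1029) = 4.670 km³ of water.
Ardane: ice volume = 1.20×10^4 km² × 733 m = 8796 km³; 0.67 × 8796 × (916/1029) = 5246 km³ of water.
Total added water ≈ 5.251×10^12 m³ over 3.59×10^14 m² → Δh = 0.0146 m = 15 mm.

≈ 15 mm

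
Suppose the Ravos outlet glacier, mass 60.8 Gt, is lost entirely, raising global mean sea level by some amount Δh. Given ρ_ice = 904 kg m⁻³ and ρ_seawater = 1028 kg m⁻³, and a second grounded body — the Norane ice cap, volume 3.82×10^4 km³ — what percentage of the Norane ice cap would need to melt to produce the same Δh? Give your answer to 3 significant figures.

≈ 0.176 %

Equal sea-level rise means equal mass of meltwater, i.e. equal mass of ice lost.
Ice mass of Ravos: 6.080×10^13 kg; ice mass of Norane: 3.453×10^16 kg.
Fraction required = 6.080×10^13 / 3.453×10^16 = 1.76×10^-3 → 0.176 %.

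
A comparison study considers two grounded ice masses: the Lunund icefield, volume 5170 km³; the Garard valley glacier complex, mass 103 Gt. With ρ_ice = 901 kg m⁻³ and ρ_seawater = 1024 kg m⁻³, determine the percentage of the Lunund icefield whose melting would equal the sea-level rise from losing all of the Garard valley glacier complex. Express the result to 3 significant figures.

≈ 2.21 %

Equal sea-level rise means equal mass of meltwater, i.e. equal mass of ice lost.
Ice mass of Garard: 1.030×10^14 kg; ice mass of Lunund: 4.658×10^15 kg.
Fraction required = 1.030×10^14 / 4.658×10^15 = 0.0221 → 2.21 %.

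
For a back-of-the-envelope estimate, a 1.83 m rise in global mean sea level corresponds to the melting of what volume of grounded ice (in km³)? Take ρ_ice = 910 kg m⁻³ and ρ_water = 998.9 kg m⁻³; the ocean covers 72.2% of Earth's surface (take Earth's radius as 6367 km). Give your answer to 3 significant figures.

Required water volume = Δh × A = 1.83 m × 3.68×10^14 m² = 6.731×10^14 m³ = 6.731×10^5 km³.
Ice volume = water volume × ρ_w/ρ_ice = 6.731×10^5 × 998.9/910 = 7.39×10^5 km³.

≈ 7.39×10^5 km³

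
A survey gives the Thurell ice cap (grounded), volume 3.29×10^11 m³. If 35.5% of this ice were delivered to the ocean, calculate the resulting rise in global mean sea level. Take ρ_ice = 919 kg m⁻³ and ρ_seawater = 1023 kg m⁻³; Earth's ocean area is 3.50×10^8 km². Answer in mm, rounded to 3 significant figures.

≈ 0.300 mm

Thurell: 0.355 × 3.29×10^11 m³ × (919/1023) = 1.049×10^11 m³ of water.
Spread over 3.50×10^14 m² of ocean, Δh = 1.049×10^11 / 3.50×10^14 = 3.00×10^-4 m = 0.300 mm.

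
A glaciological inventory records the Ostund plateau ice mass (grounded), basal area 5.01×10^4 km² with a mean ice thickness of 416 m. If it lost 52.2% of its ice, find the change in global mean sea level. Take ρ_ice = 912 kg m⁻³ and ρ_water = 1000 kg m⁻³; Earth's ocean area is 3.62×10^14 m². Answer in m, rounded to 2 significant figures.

Ostund: ice volume = 5.01×10^4 km² × 416 m = 2.084×10^4 km³; 0.522 × 2.084×10^4 × (912/1000) = 9922 km³ of water.
Spread over 3.62×10^14 m² of ocean, Δh = 9.922×10^12 / 3.62×10^14 = 0.0274 m.

≈ 0.027 m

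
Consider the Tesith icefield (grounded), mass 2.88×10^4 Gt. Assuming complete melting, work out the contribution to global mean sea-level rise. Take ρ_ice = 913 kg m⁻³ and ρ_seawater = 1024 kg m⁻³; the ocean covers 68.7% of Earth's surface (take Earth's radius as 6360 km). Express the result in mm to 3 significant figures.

Tesith: 2.88×10^4 Gt = 2.880×10^16 kg; dividing by ρ_w = 1024 kg m⁻³ gives 2.812×10^13 m³ of water.
Spread over 3.49×10^14 m² of ocean, Δh = 2.812×10^13 / 3.49×10^14 = 0.0805 m = 80.5 mm.

≈ 80.5 mm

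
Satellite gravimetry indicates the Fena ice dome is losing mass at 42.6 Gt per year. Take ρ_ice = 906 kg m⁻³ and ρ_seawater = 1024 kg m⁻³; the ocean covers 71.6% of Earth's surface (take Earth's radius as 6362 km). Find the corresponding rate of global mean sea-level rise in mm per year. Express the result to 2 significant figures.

≈ 0.11 mm/yr

ρ_w = 1024 kg m⁻³. Annual water volume added = 42.6 Gt / ρ_w = 4.260×10^13 kg / 1024 kg m⁻³ = 4.160×10^10 m³.
Δh per year = 4.160×10^10 / 3.64×10^14 = 1.14×10^-4 m = 0.11 mm.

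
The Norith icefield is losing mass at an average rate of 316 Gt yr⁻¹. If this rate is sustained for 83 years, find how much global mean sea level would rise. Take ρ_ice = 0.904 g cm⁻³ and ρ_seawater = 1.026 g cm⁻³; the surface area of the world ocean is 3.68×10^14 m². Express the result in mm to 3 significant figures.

Total mass lost = 316 Gt/yr × 83 yr = 2.623×10^4 Gt = 2.623×10^16 kg.
ρ_w = 1.026 g cm⁻³ = 1026 kg m⁻³, so water volume = 2.623×10^16 / 1026 = 2.556×10^13 m³.
Δh = 2.556×10^13 / 3.68×10^14 = 0.0695 m = 69.5 mm.

≈ 69.5 mm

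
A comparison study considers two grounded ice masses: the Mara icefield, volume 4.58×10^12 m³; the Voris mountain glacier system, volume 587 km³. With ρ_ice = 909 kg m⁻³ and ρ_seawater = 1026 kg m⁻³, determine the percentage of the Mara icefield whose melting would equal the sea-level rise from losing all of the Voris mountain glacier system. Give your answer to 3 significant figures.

≈ 12.8 %

Equal sea-level rise means equal mass of meltwater, i.e. equal mass of ice lost.
Ice mass of Voris: 5.336×10^14 kg; ice mass of Mara: 4.163×10^15 kg.
Fraction required = 5.336×10^14 / 4.163×10^15 = 0.128 → 12.8 %.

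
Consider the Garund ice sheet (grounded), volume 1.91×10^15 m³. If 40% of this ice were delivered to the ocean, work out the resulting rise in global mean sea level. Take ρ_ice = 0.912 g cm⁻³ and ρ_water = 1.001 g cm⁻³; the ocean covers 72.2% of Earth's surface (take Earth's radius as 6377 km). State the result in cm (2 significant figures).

Garund: 0.4 × 1.91×10^15 m³ × (912/1001) = 6.961×10^14 m³ of water.
Spread over 3.69×10^14 m² of ocean, Δh = 6.961×10^14 / 3.69×10^14 = 1.89 m = 190 cm.

≈ 190 cm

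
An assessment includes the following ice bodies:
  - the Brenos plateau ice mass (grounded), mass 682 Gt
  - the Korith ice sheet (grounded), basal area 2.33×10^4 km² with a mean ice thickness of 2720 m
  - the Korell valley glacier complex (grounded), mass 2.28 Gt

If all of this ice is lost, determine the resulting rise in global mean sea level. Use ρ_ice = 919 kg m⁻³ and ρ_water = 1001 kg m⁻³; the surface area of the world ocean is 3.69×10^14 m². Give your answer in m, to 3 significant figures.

≈ 0.160 m

Brenos: 682 Gt = 6.820×10^14 kg; dividing by ρ_w = 1001 kg m⁻³ gives 6.813×10^11 m³ of water.
Korith: ice volume = 2.33×10^4 km² × 2720 m = 6.338×10^4 km³; 6.338×10^4 × (919/1001) = 5.818×10^4 km³ of water.
Korell: 2.28 Gt = 2.280×10^12 kg; dividing by ρ_w = 1001 kg m⁻³ gives 2.278×10^9 m³ of water.
Total added water ≈ 5.887×10^13 m³ over 3.69×10^14 m² → Δh = 0.160 m.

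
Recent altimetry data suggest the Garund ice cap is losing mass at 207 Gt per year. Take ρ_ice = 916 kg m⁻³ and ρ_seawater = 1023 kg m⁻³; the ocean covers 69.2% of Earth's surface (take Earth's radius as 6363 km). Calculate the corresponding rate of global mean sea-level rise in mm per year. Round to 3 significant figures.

≈ 0.575 mm/yr

ρ_w = 1023 kg m⁻³. Annual water volume added = 207 Gt / ρ_w = 2.070×10^14 kg / 1023 kg m⁻³ = 2.023×10^11 m³.
Δh per year = 2.023×10^11 / 3.52×10^14 = 5.75×10^-4 m = 0.575 mm.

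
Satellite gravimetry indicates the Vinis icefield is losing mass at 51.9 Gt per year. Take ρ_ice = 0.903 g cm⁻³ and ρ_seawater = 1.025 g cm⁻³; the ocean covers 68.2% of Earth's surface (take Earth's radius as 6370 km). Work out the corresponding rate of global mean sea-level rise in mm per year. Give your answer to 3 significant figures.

ρ_w = 1.025 g cm⁻³ = 1025 kg m⁻³. Annual water volume added = 51.9 Gt / ρ_w = 5.190×10^13 kg / 1025 kg m⁻³ = 5.063×10^10 m³.
Δh per year = 5.063×10^10 / 3.48×10^14 = 1.46×10^-4 m = 0.146 mm.

≈ 0.146 mm/yr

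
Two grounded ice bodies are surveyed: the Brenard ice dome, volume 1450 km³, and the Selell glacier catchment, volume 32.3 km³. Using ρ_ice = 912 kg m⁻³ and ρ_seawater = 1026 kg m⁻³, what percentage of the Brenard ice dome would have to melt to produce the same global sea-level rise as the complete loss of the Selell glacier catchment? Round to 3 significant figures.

Equal sea-level rise means equal mass of meltwater, i.e. equal mass of ice lost.
Ice mass of Selell: 2.946×10^13 kg; ice mass of Brenard: 1.322×10^15 kg.
Fraction required = 2.946×10^13 / 1.322×10^15 = 0.0223 → 2.23 %.

≈ 2.23 %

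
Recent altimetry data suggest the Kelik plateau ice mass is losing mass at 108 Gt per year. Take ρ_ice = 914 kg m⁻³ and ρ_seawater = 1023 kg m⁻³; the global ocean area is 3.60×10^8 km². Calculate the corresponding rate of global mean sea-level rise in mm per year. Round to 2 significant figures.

ρ_w = 1023 kg m⁻³. Annual water volume added = 108 Gt / ρ_w = 1.080×10^14 kg / 1023 kg m⁻³ = 1.056×10^11 m³.
Δh per year = 1.056×10^11 / 3.60×10^14 = 2.93×10^-4 m = 0.29 mm.

≈ 0.29 mm/yr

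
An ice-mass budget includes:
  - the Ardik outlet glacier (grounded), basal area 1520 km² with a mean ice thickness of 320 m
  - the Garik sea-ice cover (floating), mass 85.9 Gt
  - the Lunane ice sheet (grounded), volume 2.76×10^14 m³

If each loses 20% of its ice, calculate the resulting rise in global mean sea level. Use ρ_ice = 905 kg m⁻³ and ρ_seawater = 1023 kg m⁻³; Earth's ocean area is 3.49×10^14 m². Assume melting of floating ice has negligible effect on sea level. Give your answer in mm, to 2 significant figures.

Ardik: ice volume = 1520 km² × 320 m = 486.4 km³; 0.2 × 486.4 × (905/1023) = 86.06 km³ of water.
The Garik sea-ice cover is floating and already displaces its own weight of water, so its melt adds essentially nothing to sea level.
Lunane: 0.2 × 2.76×10^14 m³ × (905/1023) = 4.883×10^13 m³ of water.
Total added water ≈ 4.892×10^13 m³ over 3.49×10^14 m² → Δh = 0.140 m = 140 mm.

≈ 140 mm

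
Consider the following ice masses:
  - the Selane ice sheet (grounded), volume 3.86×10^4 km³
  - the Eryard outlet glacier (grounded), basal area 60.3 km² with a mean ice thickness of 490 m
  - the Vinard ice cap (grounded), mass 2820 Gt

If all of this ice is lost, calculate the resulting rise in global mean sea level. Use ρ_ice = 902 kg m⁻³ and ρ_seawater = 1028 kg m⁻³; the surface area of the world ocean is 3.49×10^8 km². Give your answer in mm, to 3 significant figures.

Selane: 3.86×10^4 km³ × (902/1028) = 3.387×10^4 km³ of water.
Eryard: ice volume = 60.3 km² × 490 m = 29.55 km³; 29.55 × (902/1028) = 25.93 km³ of water.
Vinard: 2820 Gt = 2.820×10^15 kg; dividing by ρ_w = 1028 kg m⁻³ gives 2.743×10^12 m³ of water.
Total added water ≈ 3.664×10^13 m³ over 3.49×10^14 m² → Δh = 0.105 m = 105 mm.

≈ 105 mm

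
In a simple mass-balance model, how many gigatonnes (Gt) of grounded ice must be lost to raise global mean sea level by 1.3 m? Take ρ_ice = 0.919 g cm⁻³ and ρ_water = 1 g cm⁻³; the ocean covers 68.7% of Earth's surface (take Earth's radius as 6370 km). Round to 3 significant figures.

Required water volume = Δh × A = 1.3 m × 3.50×10^14 m² = 4.554×10^14 m³.
ρ_w = 1 g cm⁻³ = 1000 kg m⁻³, so the mass of water = 4.554×10^14 m³ × 1000 kg m⁻³ = 4.554×10^17 kg = 4.55×10^5 Gt (and the same mass of ice, by conservation).

≈ 4.55×10^5 Gt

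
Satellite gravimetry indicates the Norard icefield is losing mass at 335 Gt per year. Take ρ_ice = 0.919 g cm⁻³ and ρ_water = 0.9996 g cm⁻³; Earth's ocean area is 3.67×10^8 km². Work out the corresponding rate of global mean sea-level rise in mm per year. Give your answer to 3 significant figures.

ρ_w = 0.9996 g cm⁻³ = 999.6 kg m⁻³. Annual water volume added = 335 Gt / ρ_w = 3.350×10^14 kg / 999.6 kg m⁻³ = 3.351×10^11 m³.
Δh per year = 3.351×10^11 / 3.67×10^14 = 9.13×10^-4 m = 0.913 mm.

≈ 0.913 mm/yr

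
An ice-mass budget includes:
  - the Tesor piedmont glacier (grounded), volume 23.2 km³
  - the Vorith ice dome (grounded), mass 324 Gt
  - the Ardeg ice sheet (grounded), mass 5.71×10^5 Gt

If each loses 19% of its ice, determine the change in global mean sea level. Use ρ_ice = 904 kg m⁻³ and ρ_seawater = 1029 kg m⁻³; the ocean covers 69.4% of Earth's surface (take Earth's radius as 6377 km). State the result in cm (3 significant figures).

≈ 29.7 cm

Tesor: 0.19 × 23.2 km³ × (904/1029) = 3.873 km³ of water.
Vorith: 0.19 × 324 Gt = 6.156×10^13 kg; dividing by ρ_w = 1029 kg m⁻³ gives 5.983×10^10 m³ of water.
Ardeg: 0.19 × 5.71×10^5 Gt = 1.085×10^17 kg; dividing by ρ_w = 1029 kg m⁻³ gives 1.054×10^14 m³ of water.
Total added water ≈ 1.055×10^14 m³ over 3.55×10^14 m² → Δh = 0.297 m = 29.7 cm.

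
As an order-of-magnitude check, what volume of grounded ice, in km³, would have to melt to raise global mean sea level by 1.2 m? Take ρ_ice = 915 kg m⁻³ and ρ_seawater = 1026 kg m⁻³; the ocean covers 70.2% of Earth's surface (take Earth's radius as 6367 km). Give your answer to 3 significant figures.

≈ 4.81×10^5 km³

Required water volume = Δh × A = 1.2 m × 3.58×10^14 m² = 4.291×10^14 m³ = 4.291×10^5 km³.
Ice volume = water volume × ρ_w/ρ_ice = 4.291×10^5 × 1026/915 = 4.81×10^5 km³.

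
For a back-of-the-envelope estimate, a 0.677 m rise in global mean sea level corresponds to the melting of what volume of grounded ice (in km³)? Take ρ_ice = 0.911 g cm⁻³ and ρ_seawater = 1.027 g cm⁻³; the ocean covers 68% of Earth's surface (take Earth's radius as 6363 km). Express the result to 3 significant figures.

≈ 2.64×10^5 km³

Required water volume = Δh × A = 0.677 m × 3.46×10^14 m² = 2.342×10^14 m³ = 2.342×10^5 km³.
Ice volume = water volume × ρ_w/ρ_ice = 2.342×10^5 × 1027/911 = 2.64×10^5 km³.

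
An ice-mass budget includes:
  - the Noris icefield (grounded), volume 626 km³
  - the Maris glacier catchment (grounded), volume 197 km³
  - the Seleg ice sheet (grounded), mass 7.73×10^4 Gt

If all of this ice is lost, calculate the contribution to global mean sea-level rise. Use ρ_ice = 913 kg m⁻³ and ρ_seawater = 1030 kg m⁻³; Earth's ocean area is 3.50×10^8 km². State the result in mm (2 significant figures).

Noris: 626 km³ × (913/1030) = 554.9 km³ of water.
Maris: 197 km³ × (913/1030) = 174.6 km³ of water.
Seleg: 7.73×10^4 Gt = 7.730×10^16 kg; dividing by ρ_w = 1030 kg m⁻³ gives 7.505×10^13 m³ of water.
Total added water ≈ 7.578×10^13 m³ over 3.50×10^14 m² → Δh = 0.217 m = 220 mm.

≈ 220 mm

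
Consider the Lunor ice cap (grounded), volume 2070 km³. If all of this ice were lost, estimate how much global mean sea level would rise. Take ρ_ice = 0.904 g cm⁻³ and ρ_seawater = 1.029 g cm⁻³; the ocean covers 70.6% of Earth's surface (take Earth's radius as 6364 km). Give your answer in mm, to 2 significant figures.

Lunor: 2070 km³ × (904/1029) = 1819 km³ of water.
Spread over 3.59×10^14 m² of ocean, Δh = 1.819×10^12 / 3.59×10^14 = 5.06×10^-3 m = 5.1 mm.

≈ 5.1 mm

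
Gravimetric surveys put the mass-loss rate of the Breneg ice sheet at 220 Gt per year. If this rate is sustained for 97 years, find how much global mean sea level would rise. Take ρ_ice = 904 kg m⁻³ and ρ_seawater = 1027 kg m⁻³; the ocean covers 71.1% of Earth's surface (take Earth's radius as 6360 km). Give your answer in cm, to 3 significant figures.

Total mass lost = 220 Gt/yr × 97 yr = 2.134×10^4 Gt = 2.134×10^16 kg.
ρ_w = 1027 kg m⁻³, so water volume = 2.134×10^16 / 1027 = 2.078×10^13 m³.
Δh = 2.078×10^13 / 3.61×10^14 = 0.0575 m = 5.75 cm.

≈ 5.75 cm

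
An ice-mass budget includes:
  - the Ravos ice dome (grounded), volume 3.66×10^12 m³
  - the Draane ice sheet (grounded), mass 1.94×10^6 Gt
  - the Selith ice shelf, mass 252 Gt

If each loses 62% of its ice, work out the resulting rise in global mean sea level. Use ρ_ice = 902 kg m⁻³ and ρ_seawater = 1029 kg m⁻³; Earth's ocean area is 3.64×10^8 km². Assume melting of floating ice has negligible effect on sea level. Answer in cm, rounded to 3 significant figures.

Ravos: 0.62 × 3.66×10^12 m³ × (902/1029) = 1.989×10^12 m³ of water.
Draane: 0.62 × 1.94×10^6 Gt = 1.203×10^18 kg; dividing by ρ_w = 1029 kg m⁻³ gives 1.169×10^15 m³ of water.
The Selith ice shelf is floating and already displaces its own weight of water, so its melt adds essentially nothing to sea level.
Total added water ≈ 1.171×10^15 m³ over 3.64×10^14 m² → Δh = 3.22 m = 322 cm.

≈ 322 cm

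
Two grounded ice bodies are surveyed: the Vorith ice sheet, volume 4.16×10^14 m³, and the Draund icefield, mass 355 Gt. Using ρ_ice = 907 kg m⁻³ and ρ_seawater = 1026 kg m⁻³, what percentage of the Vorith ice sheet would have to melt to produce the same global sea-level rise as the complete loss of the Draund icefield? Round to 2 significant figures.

≈ 0.094 %

Equal sea-level rise means equal mass of meltwater, i.e. equal mass of ice lost.
Ice mass of Draund: 3.550×10^14 kg; ice mass of Vorith: 3.773×10^17 kg.
Fraction required = 3.550×10^14 / 3.773×10^17 = 9.41×10^-4 → 0.094 %.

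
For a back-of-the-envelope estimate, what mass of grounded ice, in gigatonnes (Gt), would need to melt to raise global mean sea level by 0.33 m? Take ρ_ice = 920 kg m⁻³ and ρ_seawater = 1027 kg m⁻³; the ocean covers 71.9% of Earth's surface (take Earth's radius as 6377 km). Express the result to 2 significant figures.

≈ 1.2×10^5 Gt

Required water volume = Δh × A = 0.33 m × 3.67×10^14 m² = 1.213×10^14 m³.
ρ_w = 1027 kg m⁻³, so the mass of water = 1.213×10^14 m³ × 1027 kg m⁻³ = 1.245×10^17 kg = 1.2×10^5 Gt (and the same mass of ice, by conservation).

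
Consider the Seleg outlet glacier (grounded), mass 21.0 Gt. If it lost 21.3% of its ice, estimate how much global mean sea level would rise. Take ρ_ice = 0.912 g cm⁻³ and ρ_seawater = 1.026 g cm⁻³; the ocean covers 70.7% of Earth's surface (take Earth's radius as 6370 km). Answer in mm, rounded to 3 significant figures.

≈ 0.0121 mm

Seleg: 0.213 × 21.0 Gt = 4.473×10^12 kg; dividing by ρ_w = 1.026 g cm⁻³ = 1026 kg m⁻³ gives 4.360×10^9 m³ of water.
Spread over 3.61×10^14 m² of ocean, Δh = 4.360×10^9 / 3.61×10^14 = 1.21×10^-5 m = 0.0121 mm.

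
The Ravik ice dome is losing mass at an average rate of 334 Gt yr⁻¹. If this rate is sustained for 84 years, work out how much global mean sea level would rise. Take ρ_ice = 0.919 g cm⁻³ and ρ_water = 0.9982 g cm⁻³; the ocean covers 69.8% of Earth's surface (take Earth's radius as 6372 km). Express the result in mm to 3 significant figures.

≈ 78.9 mm

Total mass lost = 334 Gt/yr × 84 yr = 2.806×10^4 Gt = 2.806×10^16 kg.
ρ_w = 0.9982 g cm⁻³ = 998.2 kg m⁻³, so water volume = 2.806×10^16 / 998.2 = 2.811×10^13 m³.
Δh = 2.811×10^13 / 3.56×10^14 = 0.0789 m = 78.9 mm.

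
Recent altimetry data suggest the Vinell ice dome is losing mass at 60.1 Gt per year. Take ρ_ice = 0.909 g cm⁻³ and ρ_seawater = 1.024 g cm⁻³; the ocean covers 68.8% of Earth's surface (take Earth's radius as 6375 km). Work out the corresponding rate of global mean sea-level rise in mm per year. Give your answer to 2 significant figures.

≈ 0.17 mm/yr

ρ_w = 1.024 g cm⁻³ = 1024 kg m⁻³. Annual water volume added = 60.1 Gt / ρ_w = 6.010×10^13 kg / 1024 kg m⁻³ = 5.869×10^10 m³.
Δh per year = 5.869×10^10 / 3.51×10^14 = 1.67×10^-4 m = 0.17 mm.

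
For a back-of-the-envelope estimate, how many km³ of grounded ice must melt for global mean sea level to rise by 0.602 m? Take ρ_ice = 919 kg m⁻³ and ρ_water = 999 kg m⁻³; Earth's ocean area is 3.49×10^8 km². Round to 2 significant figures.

Required water volume = Δh × A = 0.602 m × 3.49×10^14 m² = 2.101×10^14 m³ = 2.101×10^5 km³.
Ice volume = water volume × ρ_w/ρ_ice = 2.101×10^5 × 999/919 = 2.3×10^5 km³.

≈ 2.3×10^5 km³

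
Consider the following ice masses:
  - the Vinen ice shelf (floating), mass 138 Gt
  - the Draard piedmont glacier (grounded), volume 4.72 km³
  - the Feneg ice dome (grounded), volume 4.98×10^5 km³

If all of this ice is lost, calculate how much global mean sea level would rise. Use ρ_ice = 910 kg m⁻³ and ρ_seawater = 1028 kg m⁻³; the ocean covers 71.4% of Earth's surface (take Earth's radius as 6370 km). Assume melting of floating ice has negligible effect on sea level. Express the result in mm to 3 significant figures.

The Vinen ice shelf is floating and already displaces its own weight of water, so its melt adds essentially nothing to sea level.
Draard: 4.72 km³ × (910/1028) = 4.178 km³ of water.
Feneg: 4.98×10^5 km³ × (910/1028) = 4.408×10^5 km³ of water.
Total added water ≈ 4.408×10^14 m³ over 3.64×10^14 m² → Δh = 1.21 m = 1210 mm.

≈ 1210 mm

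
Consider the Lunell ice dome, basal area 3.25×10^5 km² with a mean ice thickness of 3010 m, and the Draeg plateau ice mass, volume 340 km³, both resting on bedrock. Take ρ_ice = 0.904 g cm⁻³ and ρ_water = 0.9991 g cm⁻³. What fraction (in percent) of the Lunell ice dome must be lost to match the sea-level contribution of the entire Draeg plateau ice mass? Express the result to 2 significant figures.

Equal sea-level rise means equal mass of meltwater, i.e. equal mass of ice lost.
Ice mass of Draeg: 3.074×10^14 kg; ice mass of Lunell: 8.843×10^17 kg.
Fraction required = 3.074×10^14 / 8.843×10^17 = 3.48×10^-4 → 0.035 %.

≈ 0.035 %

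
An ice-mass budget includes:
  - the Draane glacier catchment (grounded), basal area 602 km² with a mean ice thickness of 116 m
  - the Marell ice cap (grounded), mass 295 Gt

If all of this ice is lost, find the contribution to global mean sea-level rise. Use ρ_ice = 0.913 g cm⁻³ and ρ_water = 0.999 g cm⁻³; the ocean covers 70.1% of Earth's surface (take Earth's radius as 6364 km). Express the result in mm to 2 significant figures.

Draane: ice volume = 602 km² × 116 m = 69.83 km³; 69.83 × (913/999) = 63.82 km³ of water.
Marell: 295 Gt = 2.950×10^14 kg; dividing by ρ_w = 0.999 g cm⁻³ = 999 kg m⁻³ gives 2.953×10^11 m³ of water.
Total added water ≈ 3.591×10^11 m³ over 3.57×10^14 m² → Δh = 1.01×10^-3 m = 1.0 mm.

≈ 1.0 mm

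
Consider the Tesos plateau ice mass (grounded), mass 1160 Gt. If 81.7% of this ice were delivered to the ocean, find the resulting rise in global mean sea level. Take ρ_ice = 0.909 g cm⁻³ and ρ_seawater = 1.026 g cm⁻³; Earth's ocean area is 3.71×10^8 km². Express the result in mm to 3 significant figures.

Tesos: 0.817 × 1160 Gt = 9.477×10^14 kg; dividing by ρ_w = 1.026 g cm⁻³ = 1026 kg m⁻³ gives 9.237×10^11 m³ of water.
Spread over 3.71×10^14 m² of ocean, Δh = 9.237×10^11 / 3.71×10^14 = 2.49×10^-3 m = 2.49 mm.

≈ 2.49 mm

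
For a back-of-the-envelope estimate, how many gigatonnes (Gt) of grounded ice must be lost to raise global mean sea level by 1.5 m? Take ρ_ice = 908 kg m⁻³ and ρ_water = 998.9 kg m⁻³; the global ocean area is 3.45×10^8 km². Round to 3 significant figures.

Required water volume = Δh × A = 1.5 m × 3.45×10^14 m² = 5.175×10^14 m³.
ρ_w = 998.9 kg m⁻³, so the mass of water = 5.175×10^14 m³ × 998.9 kg m⁻³ = 5.169×10^17 kg = 5.17×10^5 Gt (and the same mass of ice, by conservation).

≈ 5.17×10^5 Gt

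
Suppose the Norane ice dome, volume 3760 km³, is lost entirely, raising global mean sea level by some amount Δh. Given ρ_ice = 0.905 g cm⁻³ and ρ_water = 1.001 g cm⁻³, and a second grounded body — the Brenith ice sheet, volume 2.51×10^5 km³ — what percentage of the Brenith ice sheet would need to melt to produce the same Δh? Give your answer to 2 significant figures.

Equal sea-level rise means equal mass of meltwater, i.e. equal mass of ice lost.
Ice mass of Norane: 3.403×10^15 kg; ice mass of Brenith: 2.272×10^17 kg.
Fraction required = 3.403×10^15 / 2.272×10^17 = 0.0150 → 1.5 %.

≈ 1.5 %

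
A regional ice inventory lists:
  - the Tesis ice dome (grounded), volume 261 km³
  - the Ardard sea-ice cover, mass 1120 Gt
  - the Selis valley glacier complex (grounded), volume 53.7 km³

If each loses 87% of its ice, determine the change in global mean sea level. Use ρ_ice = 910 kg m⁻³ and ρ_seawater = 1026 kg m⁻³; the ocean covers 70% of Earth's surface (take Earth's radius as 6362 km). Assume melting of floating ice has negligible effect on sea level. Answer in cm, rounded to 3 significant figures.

≈ 0.0682 cm

Tesis: 0.87 × 261 km³ × (910/1026) = 201.4 km³ of water.
The Ardard sea-ice cover is floating and already displaces its own weight of water, so its melt adds essentially nothing to sea level.
Selis: 0.87 × 53.7 km³ × (910/1026) = 41.44 km³ of water.
Total added water ≈ 2.428×10^11 m³ over 3.56×10^14 m² → Δh = 6.82×10^-4 m = 0.0682 cm.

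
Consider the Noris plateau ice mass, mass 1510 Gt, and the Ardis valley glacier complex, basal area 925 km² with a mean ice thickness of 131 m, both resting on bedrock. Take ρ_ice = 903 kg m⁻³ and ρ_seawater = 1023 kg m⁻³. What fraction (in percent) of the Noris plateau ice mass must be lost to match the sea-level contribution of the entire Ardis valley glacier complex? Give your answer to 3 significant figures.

Equal sea-level rise means equal mass of meltwater, i.e. equal mass of ice lost.
Ice mass of Ardis: 1.094×10^14 kg; ice mass of Noris: 1.510×10^15 kg.
Fraction required = 1.094×10^14 / 1.510×10^15 = 0.0725 → 7.25 %.

≈ 7.25 %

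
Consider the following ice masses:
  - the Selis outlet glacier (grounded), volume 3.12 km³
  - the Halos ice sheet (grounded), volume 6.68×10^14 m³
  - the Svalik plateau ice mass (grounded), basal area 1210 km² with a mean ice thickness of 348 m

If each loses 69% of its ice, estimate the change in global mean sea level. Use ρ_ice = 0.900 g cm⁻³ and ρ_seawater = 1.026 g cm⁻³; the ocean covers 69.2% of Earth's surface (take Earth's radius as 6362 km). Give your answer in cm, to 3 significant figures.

Selis: 0.69 × 3.12 km³ × (900/1026) = 1.888 km³ of water.
Halos: 0.69 × 6.68×10^14 m³ × (900/1026) = 4.043×10^14 m³ of water.
Svalik: ice volume = 1210 km² × 348 m = 421.1 km³; 0.69 × 421.1 × (900/1026) = 254.9 km³ of water.
Total added water ≈ 4.046×10^14 m³ over 3.52×10^14 m² → Δh = 1.15 m = 115 cm.

≈ 115 cm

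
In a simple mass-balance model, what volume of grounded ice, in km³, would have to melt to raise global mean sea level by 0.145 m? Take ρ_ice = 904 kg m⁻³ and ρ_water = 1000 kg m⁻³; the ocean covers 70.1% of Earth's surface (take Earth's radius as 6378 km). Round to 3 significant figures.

Required water volume = Δh × A = 0.145 m × 3.58×10^14 m² = 5.196×10^13 m³ = 5.196×10^4 km³.
Ice volume = water volume × ρ_w/ρ_ice = 5.196×10^4 × 1000/904 = 5.75×10^4 km³.

≈ 5.75×10^4 km³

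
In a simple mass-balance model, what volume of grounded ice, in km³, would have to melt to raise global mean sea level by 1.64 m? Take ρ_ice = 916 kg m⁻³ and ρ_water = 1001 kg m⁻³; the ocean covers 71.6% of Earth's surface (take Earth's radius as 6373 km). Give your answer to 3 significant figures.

≈ 6.55×10^5 km³

Required water volume = Δh × A = 1.64 m × 3.65×10^14 m² = 5.993×10^14 m³ = 5.993×10^5 km³.
Ice volume = water volume × ρ_w/ρ_ice = 5.993×10^5 × 1001/916 = 6.55×10^5 km³.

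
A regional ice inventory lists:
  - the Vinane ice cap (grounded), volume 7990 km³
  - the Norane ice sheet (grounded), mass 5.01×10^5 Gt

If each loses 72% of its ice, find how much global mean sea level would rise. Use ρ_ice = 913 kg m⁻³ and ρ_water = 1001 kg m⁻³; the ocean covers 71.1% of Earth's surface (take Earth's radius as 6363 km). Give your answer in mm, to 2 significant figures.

Vinane: 0.72 × 7990 km³ × (913/1001) = 5247 km³ of water.
Norane: 0.72 × 5.01×10^5 Gt = 3.607×10^17 kg; dividing by ρ_w = 1001 kg m⁻³ gives 3.604×10^14 m³ of water.
Total added water ≈ 3.656×10^14 m³ over 3.62×10^14 m² → Δh = 1.01 m = 1000 mm.

≈ 1000 mm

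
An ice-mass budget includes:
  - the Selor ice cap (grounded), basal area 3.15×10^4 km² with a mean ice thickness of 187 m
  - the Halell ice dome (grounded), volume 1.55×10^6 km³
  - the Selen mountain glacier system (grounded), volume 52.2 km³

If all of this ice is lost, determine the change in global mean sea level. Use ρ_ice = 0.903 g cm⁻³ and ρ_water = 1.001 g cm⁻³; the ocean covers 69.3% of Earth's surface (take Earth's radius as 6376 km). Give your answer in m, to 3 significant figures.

≈ 3.96 m

Selor: ice volume = 3.15×10^4 km² × 187 m = 5890 km³; 5890 × (903/1001) = 5314 km³ of water.
Halell: 1.55×10^6 km³ × (903/1001) = 1.398×10^6 km³ of water.
Selen: 52.2 km³ × (903/1001) = 47.09 km³ of water.
Total added water ≈ 1.404×10^15 m³ over 3.54×10^14 m² → Δh = 3.96 m.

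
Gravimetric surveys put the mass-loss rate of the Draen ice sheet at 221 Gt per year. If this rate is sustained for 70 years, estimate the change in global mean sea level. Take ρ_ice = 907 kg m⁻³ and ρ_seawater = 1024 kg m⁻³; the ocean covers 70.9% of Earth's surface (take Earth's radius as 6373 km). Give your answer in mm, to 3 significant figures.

Total mass lost = 221 Gt/yr × 70 yr = 1.547×10^4 Gt = 1.547×10^16 kg.
ρ_w = 1024 kg m⁻³, so water volume = 1.547×10^16 / 1024 = 1.511×10^13 m³.
Δh = 1.511×10^13 / 3.62×10^14 = 0.0417 m = 41.7 mm.

≈ 41.7 mm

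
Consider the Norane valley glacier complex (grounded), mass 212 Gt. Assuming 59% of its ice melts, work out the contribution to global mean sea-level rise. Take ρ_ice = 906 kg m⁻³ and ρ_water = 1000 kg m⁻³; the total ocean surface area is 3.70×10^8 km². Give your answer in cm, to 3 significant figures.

Norane: 0.59 × 212 Gt = 1.251×10^14 kg; dividing by ρ_w = 1000 kg m⁻³ gives 1.251×10^11 m³ of water.
Spread over 3.70×10^14 m² of ocean, Δh = 1.251×10^11 / 3.70×10^14 = 3.38×10^-4 m = 0.0338 cm.

≈ 0.0338 cm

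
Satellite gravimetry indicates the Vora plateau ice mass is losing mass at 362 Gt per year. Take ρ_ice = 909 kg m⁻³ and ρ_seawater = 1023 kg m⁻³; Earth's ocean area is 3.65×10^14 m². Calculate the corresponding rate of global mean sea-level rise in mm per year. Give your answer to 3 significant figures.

≈ 0.969 mm/yr

ρ_w = 1023 kg m⁻³. Annual water volume added = 362 Gt / ρ_w = 3.620×10^14 kg / 1023 kg m⁻³ = 3.539×10^11 m³.
Δh per year = 3.539×10^11 / 3.65×10^14 = 9.69×10^-4 m = 0.969 mm.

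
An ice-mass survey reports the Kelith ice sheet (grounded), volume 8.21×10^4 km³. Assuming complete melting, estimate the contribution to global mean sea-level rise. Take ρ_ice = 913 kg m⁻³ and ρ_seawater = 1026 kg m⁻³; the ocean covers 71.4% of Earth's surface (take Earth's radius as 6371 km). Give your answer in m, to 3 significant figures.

Kelith: 8.21×10^4 km³ × (913/1026) = 7.306×10^4 km³ of water.
Spread over 3.64×10^14 m² of ocean, Δh = 7.306×10^13 / 3.64×10^14 = 0.201 m.

≈ 0.201 m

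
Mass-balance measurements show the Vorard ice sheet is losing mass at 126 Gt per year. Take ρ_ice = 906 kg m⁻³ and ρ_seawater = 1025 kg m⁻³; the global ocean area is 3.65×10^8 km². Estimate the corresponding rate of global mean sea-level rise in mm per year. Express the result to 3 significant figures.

ρ_w = 1025 kg m⁻³. Annual water volume added = 126 Gt / ρ_w = 1.260×10^14 kg / 1025 kg m⁻³ = 1.229×10^11 m³.
Δh per year = 1.229×10^11 / 3.65×10^14 = 3.37×10^-4 m = 0.337 mm.

≈ 0.337 mm/yr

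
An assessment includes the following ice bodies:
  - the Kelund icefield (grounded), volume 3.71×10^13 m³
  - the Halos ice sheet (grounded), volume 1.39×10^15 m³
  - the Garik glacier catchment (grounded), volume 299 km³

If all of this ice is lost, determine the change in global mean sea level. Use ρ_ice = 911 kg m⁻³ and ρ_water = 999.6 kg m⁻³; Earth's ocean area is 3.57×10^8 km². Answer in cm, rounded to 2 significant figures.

Kelund: 3.71×10^13 m³ × (911/999.6) = 3.381×10^13 m³ of water.
Halos: 1.39×10^15 m³ × (911/999.6) = 1.267×10^15 m³ of water.
Garik: 299 km³ × (911/999.6) = 272.5 km³ of water.
Total added water ≈ 1.301×10^15 m³ over 3.57×10^14 m² → Δh = 3.64 m = 360 cm.

≈ 360 cm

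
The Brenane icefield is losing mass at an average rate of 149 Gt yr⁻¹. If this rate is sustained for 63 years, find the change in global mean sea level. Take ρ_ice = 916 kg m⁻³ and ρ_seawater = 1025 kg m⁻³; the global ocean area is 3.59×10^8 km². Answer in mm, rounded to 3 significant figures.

Total mass lost = 149 Gt/yr × 63 yr = 9387 Gt = 9.387×10^15 kg.
ρ_w = 1025 kg m⁻³, so water volume = 9.387×10^15 / 1025 = 9.158×10^12 m³.
Δh = 9.158×10^12 / 3.59×10^14 = 0.0255 m = 25.5 mm.

≈ 25.5 mm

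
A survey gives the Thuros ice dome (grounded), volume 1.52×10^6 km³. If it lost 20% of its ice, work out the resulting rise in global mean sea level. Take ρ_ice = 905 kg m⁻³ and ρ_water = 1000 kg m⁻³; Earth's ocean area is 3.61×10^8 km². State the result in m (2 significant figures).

≈ 0.76 m

Thuros: 0.2 × 1.52×10^6 km³ × (905/1000) = 2.751×10^5 km³ of water.
Spread over 3.61×10^14 m² of ocean, Δh = 2.751×10^14 / 3.61×10^14 = 0.762 m.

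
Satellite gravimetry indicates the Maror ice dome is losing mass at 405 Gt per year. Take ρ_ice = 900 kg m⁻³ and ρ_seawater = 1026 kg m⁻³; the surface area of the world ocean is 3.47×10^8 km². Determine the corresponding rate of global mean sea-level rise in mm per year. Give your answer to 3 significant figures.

≈ 1.14 mm/yr

ρ_w = 1026 kg m⁻³. Annual water volume added = 405 Gt / ρ_w = 4.050×10^14 kg / 1026 kg m⁻³ = 3.947×10^11 m³.
Δh per year = 3.947×10^11 / 3.47×10^14 = 1.14×10^-3 m = 1.14 mm.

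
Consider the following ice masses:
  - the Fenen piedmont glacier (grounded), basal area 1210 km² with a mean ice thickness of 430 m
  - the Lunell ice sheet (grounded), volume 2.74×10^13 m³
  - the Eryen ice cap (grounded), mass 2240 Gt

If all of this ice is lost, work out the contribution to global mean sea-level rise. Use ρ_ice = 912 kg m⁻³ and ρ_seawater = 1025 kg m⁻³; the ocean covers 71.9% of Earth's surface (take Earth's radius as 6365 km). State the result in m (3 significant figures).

Fenen: ice volume = 1210 km² × 430 m = 520.3 km³; 520.3 × (912/1025) = 462.9 km³ of water.
Lunell: 2.74×10^13 m³ × (912/1025) = 2.438×10^13 m³ of water.
Eryen: 2240 Gt = 2.240×10^15 kg; dividing by ρ_w = 1025 kg m⁻³ gives 2.185×10^12 m³ of water.
Total added water ≈ 2.703×10^13 m³ over 3.66×10^14 m² → Δh = 0.0738 m.

≈ 0.0738 m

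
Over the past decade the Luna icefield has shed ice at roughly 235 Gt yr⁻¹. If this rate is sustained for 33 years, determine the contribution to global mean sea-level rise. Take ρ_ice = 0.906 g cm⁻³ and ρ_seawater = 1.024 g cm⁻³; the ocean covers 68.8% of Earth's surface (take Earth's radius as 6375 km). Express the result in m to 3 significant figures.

Total mass lost = 235 Gt/yr × 33 yr = 7755 Gt = 7.755×10^15 kg.
ρ_w = 1.024 g cm⁻³ = 1024 kg m⁻³, so water volume = 7.755×10^15 / 1024 = 7.573×10^12 m³.
Δh = 7.573×10^12 / 3.51×10^14 = 0.0216 m.

≈ 0.0216 m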